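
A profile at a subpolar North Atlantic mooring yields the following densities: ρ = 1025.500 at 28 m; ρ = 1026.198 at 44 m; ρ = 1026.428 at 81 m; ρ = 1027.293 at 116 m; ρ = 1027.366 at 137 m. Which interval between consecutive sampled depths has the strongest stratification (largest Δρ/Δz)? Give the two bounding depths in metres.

28–44 m

Compute the density gradient over each adjacent pair:
  28–44 m: Δρ/Δz = 0.698/16 = 0.044 kg m⁻⁴
  44–81 m: Δρ/Δz = 0.230/37 = 6.2 × 10⁻³ kg m⁻⁴
  81–116 m: Δρ/Δz = 0.865/35 = 0.025 kg m⁻⁴
  116–137 m: Δρ/Δz = 0.073/21 = 3.5 × 10⁻³ kg m⁻⁴
The largest gradient is in the 28–44 m interval — the pycnocline.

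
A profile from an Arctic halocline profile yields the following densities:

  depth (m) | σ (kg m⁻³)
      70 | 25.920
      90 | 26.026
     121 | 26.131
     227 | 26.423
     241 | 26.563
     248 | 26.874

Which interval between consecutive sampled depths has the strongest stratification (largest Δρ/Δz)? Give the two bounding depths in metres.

Compute the density gradient over each adjacent pair:
  70–90 m: Δρ/Δz = 0.106/20 = 5.3 × 10⁻³ kg m⁻⁴
  90–121 m: Δρ/Δz = 0.105/31 = 3.4 × 10⁻³ kg m⁻⁴
  121–227 m: Δρ/Δz = 0.292/106 = 2.8 × 10⁻³ kg m⁻⁴
  227–241 m: Δρ/Δz = 0.140/14 = 0.010 kg m⁻⁴
  241–248 m: Δρ/Δz = 0.311/7 = 0.044 kg m⁻⁴
The largest gradient is in the 241–248 m interval — the pycnocline.

241–248 m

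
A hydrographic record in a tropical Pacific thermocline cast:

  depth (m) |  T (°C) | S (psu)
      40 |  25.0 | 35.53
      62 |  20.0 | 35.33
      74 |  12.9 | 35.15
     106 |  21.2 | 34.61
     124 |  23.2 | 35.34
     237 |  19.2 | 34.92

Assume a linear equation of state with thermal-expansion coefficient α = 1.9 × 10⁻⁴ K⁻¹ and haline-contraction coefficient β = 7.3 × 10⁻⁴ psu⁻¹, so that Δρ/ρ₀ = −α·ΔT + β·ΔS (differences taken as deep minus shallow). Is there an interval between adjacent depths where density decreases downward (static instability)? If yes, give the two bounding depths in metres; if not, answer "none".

74–106 m

Evaluate Δρ/ρ₀ = −αΔT + βΔS across each adjacent pair:
  40–62 m: −αΔT+βΔS = −(1.9 × 10⁻⁴)(-5.0)+(7.3 × 10⁻⁴)(-0.20) = 8.0 × 10⁻⁴ → stable
  62–74 m: −αΔT+βΔS = −(1.9 × 10⁻⁴)(-7.1)+(7.3 × 10⁻⁴)(-0.18) = 1.2 × 10⁻³ → stable
  74–106 m: −αΔT+βΔS = −(1.9 × 10⁻⁴)(+8.3)+(7.3 × 10⁻⁴)(-0.54) = -2.0 × 10⁻³ → UNSTABLE
  106–124 m: −αΔT+βΔS = −(1.9 × 10⁻⁴)(+2.0)+(7.3 × 10⁻⁴)(+0.73) = 1.5 × 10⁻⁴ → stable
  124–237 m: −αΔT+βΔS = −(1.9 × 10⁻⁴)(-4.0)+(7.3 × 10⁻⁴)(-0.42) = 4.5 × 10⁻⁴ → stable
The 74–106 m interval has Δρ < 0: lighter water underlies denser water.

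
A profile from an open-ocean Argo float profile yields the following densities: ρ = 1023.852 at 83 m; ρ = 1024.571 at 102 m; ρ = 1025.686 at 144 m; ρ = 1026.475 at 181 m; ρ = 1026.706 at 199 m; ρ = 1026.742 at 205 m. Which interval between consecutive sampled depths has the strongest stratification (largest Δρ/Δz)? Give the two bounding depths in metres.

Compute the density gradient over each adjacent pair:
  83–102 m: Δρ/Δz = 0.719/19 = 0.038 kg m⁻⁴
  102–144 m: Δρ/Δz = 1.115/42 = 0.027 kg m⁻⁴
  144–181 m: Δρ/Δz = 0.789/37 = 0.021 kg m⁻⁴
  181–199 m: Δρ/Δz = 0.231/18 = 0.013 kg m⁻⁴
  199–205 m: Δρ/Δz = 0.036/6 = 6.0 × 10⁻³ kg m⁻⁴
The largest gradient is in the 83–102 m interval — the pycnocline.

83–102 m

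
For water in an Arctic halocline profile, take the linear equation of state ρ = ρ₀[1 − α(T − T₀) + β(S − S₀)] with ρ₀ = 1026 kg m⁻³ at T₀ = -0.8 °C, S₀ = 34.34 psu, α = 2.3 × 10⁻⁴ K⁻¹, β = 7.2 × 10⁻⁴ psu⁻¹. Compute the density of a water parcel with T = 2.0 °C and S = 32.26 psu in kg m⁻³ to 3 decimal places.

1023.803 kg m⁻³

T − T₀ = +2.8 K, S − S₀ = -2.08 psu.
Bracket = 1 − α·(+2.8) + β·(-2.08) = 1 + (-2.1416 × 10⁻³) = 0.9978584.
ρ = 1026 × 0.9978584 = 1023.803 kg m⁻³.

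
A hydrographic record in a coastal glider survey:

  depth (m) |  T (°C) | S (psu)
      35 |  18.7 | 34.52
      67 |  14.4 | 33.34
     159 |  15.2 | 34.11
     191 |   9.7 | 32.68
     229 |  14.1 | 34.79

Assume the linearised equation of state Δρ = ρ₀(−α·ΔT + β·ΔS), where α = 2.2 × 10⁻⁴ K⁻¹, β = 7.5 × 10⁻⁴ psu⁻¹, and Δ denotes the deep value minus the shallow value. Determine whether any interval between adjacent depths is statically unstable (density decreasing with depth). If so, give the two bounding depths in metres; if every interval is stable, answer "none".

none

Evaluate Δρ/ρ₀ = −αΔT + βΔS across each adjacent pair:
  35–67 m: −αΔT+βΔS = −(2.2 × 10⁻⁴)(-4.3)+(7.5 × 10⁻⁴)(-1.18) = 6.1 × 10⁻⁵ → stable
  67–159 m: −αΔT+βΔS = −(2.2 × 10⁻⁴)(+0.8)+(7.5 × 10⁻⁴)(+0.77) = 4.0 × 10⁻⁴ → stable
  159–191 m: −αΔT+βΔS = −(2.2 × 10⁻⁴)(-5.5)+(7.5 × 10⁻⁴)(-1.43) = 1.4 × 10⁻⁴ → stable
  191–229 m: −αΔT+βΔS = −(2.2 × 10⁻⁴)(+4.4)+(7.5 × 10⁻⁴)(+2.11) = 6.1 × 10⁻⁴ → stable
Every interval has Δρ > 0: the column is stably stratified throughout.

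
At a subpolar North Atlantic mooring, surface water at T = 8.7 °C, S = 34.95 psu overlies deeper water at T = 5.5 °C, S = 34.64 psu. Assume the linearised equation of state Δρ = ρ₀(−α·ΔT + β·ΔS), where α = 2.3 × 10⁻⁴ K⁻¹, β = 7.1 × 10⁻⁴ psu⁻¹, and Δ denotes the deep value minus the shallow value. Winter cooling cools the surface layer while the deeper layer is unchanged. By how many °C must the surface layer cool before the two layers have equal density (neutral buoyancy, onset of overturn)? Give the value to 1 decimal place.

Neutral buoyancy requires Δρ = 0, i.e. −α(T_deep − T_surf′) + β(S_deep − S_surf) = 0.
T_surf′ = T_deep − (β/α)·ΔS = 5.5 − (7.1 × 10⁻⁴/2.3 × 10⁻⁴)·(-0.31) = 6.457 °C.
Cooling required: 8.7 − (6.457) = 2.243 °C.

2.2 °C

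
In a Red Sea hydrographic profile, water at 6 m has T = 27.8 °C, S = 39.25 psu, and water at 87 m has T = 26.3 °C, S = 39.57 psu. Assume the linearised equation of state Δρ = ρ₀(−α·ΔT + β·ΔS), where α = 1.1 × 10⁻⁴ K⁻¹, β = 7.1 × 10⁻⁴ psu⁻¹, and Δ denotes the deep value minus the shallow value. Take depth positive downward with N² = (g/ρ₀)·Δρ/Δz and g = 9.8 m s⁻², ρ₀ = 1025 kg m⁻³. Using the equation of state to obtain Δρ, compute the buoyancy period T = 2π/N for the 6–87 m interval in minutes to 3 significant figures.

15.2 min

ΔT = -1.5 K, ΔS = +0.32 psu (deep − shallow).
Δρ/ρ₀ = −αΔT + βΔS = 1.65 × 10⁻⁴ + 2.272 × 10⁻⁴ = 3.922 × 10⁻⁴, so Δρ ≈ 0.4020 kg m⁻³.
N² = (g/ρ₀)·Δρ/Δz = g·(Δρ/ρ₀)/Δz = 9.8 × 3.922 × 10⁻⁴ / 81 = 4.7451 × 10⁻⁵ s⁻².
N = √(4.7451 × 10⁻⁵) = 6.8885 × 10⁻³ rad s⁻¹ → T = 2π/N = 912.13 s = 15.202 min ≈ 15.2 min.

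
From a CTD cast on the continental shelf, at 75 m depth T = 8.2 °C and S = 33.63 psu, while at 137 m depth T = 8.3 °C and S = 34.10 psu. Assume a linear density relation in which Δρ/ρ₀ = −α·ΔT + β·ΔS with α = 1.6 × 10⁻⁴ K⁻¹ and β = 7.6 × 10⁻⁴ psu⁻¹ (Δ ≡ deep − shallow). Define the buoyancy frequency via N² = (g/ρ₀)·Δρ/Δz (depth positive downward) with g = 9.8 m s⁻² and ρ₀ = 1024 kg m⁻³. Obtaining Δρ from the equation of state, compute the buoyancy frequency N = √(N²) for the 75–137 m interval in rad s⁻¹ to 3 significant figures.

ΔT = +0.1 K, ΔS = +0.47 psu (deep − shallow).
Δρ/ρ₀ = −αΔT + βΔS = -1.60 × 10⁻⁵ + 3.572 × 10⁻⁴ = 3.412 × 10⁻⁴, so Δρ ≈ 0.3494 kg m⁻³.
N² = (g/ρ₀)·Δρ/Δz = g·(Δρ/ρ₀)/Δz = 9.8 × 3.412 × 10⁻⁴ / 62 = 5.3932 × 10⁻⁵ s⁻².
N = √(5.3932 × 10⁻⁵) = 7.3438 × 10⁻³ rad s⁻¹ ≈ 7.34 × 10⁻³ rad s⁻¹.

7.34 × 10⁻³ rad s⁻¹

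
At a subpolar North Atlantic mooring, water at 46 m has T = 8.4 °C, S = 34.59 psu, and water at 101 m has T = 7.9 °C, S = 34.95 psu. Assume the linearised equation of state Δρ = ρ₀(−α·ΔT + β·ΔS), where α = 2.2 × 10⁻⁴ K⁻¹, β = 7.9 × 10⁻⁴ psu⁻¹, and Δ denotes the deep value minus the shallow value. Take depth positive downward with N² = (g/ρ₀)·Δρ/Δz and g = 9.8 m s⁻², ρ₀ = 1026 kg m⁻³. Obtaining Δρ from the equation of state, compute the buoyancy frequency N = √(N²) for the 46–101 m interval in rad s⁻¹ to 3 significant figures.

ΔT = -0.5 K, ΔS = +0.36 psu (deep − shallow).
Δρ/ρ₀ = −αΔT + βΔS = 1.10 × 10⁻⁴ + 2.844 × 10⁻⁴ = 3.944 × 10⁻⁴, so Δρ ≈ 0.4047 kg m⁻³.
N² = (g/ρ₀)·Δρ/Δz = g·(Δρ/ρ₀)/Δz = 9.8 × 3.944 × 10⁻⁴ / 55 = 7.0275 × 10⁻⁵ s⁻².
N = √(7.0275 × 10⁻⁵) = 8.3830 × 10⁻³ rad s⁻¹ ≈ 8.38 × 10⁻³ rad s⁻¹.

8.38 × 10⁻³ rad s⁻¹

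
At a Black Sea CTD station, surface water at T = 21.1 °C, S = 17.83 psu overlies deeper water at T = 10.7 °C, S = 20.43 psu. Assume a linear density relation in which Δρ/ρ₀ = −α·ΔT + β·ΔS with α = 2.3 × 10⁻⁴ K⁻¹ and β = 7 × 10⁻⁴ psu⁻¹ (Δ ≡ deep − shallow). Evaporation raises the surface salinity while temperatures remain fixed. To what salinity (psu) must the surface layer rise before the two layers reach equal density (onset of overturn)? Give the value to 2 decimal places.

Neutral buoyancy requires −α(T_deep − T_surf) + β(S_deep − S_surf′) = 0.
S_surf′ = S_deep − (α/β)·ΔT = 20.43 − (2.3 × 10⁻⁴/7 × 10⁻⁴)·(-10.4) = 23.8471 psu.
Increase required: 23.8471 − 17.83 = 6.0171 psu.

23.85 psu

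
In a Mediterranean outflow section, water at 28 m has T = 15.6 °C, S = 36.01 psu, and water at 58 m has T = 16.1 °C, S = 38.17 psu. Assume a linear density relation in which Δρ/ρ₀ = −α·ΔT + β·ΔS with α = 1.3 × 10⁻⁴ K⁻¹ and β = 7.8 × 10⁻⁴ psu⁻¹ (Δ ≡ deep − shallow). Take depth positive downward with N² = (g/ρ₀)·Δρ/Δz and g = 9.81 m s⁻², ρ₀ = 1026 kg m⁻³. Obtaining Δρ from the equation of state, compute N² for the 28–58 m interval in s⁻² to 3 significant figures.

5.30 × 10⁻⁴ s⁻²

ΔT = +0.5 K, ΔS = +2.16 psu (deep − shallow).
Δρ/ρ₀ = −αΔT + βΔS = -6.50 × 10⁻⁵ + 1.6848 × 10⁻³ = 1.6198 × 10⁻³, so Δρ ≈ 1.662 kg m⁻³.
N² = (g/ρ₀)·Δρ/Δz = g·(Δρ/ρ₀)/Δz = 9.81 × 1.6198 × 10⁻³ / 30 = 5.2967 × 10⁻⁴ s⁻² ≈ 5.30 × 10⁻⁴ s⁻².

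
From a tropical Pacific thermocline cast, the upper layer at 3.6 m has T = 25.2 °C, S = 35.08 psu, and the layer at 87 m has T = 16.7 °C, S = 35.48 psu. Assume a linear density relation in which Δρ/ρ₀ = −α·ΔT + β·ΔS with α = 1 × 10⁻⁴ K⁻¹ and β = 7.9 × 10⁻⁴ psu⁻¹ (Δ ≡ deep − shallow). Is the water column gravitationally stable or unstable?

stable

ΔT = 16.7 − 25.2 = -8.5 K and ΔS = 35.48 − 35.08 = +0.40 psu (deep − shallow).
−αΔT = 8.50 × 10⁻⁴; βΔS = 3.16 × 10⁻⁴; sum Δρ/ρ₀ = 1.166 × 10⁻³.
Δρ/ρ₀ > 0, so Δρ > 0: deeper water is denser → statically stable.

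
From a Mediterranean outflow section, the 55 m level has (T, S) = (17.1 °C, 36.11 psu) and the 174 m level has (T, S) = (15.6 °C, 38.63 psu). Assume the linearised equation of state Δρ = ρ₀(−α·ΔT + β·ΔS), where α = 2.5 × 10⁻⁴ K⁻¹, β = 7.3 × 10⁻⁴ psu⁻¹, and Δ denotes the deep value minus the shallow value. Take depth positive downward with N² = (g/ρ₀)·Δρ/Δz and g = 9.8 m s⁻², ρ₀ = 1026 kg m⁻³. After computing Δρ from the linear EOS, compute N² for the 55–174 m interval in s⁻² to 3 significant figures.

1.82 × 10⁻⁴ s⁻²

ΔT = -1.5 K, ΔS = +2.52 psu (deep − shallow).
Δρ/ρ₀ = −αΔT + βΔS = 3.75 × 10⁻⁴ + 1.8396 × 10⁻³ = 2.2146 × 10⁻³, so Δρ ≈ 2.272 kg m⁻³.
N² = (g/ρ₀)·Δρ/Δz = g·(Δρ/ρ₀)/Δz = 9.8 × 2.2146 × 10⁻³ / 119 = 1.8238 × 10⁻⁴ s⁻² ≈ 1.82 × 10⁻⁴ s⁻².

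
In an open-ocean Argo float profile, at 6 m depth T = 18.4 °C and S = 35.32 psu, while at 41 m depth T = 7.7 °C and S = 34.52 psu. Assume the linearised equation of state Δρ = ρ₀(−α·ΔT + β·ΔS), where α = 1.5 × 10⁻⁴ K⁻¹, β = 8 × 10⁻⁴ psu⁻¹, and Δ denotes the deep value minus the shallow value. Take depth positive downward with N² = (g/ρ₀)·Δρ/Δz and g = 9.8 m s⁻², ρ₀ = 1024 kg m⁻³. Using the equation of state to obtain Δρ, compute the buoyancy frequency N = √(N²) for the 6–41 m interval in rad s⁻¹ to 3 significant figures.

0.0164 rad s⁻¹

ΔT = -10.7 K, ΔS = -0.80 psu (deep − shallow).
Δρ/ρ₀ = −αΔT + βΔS = 1.605 × 10⁻³ − 6.40 × 10⁻⁴ = 9.65 × 10⁻⁴, so Δρ ≈ 0.9882 kg m⁻³.
N² = (g/ρ₀)·Δρ/Δz = g·(Δρ/ρ₀)/Δz = 9.8 × 9.65 × 10⁻⁴ / 35 = 2.7020 × 10⁻⁴ s⁻².
N = √(2.7020 × 10⁻⁴) = 0.016438 rad s⁻¹ ≈ 0.0164 rad s⁻¹.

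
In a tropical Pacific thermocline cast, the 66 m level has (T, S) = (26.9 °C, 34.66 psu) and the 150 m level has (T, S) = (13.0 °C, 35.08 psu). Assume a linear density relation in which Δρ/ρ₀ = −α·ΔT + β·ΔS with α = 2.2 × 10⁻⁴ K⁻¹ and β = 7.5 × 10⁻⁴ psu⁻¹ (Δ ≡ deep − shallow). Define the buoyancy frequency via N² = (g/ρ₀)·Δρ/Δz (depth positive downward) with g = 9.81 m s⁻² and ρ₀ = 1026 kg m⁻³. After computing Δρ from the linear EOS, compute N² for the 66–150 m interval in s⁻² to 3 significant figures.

3.94 × 10⁻⁴ s⁻²

ΔT = -13.9 K, ΔS = +0.42 psu (deep − shallow).
Δρ/ρ₀ = −αΔT + βΔS = 3.058 × 10⁻³ + 3.15 × 10⁻⁴ = 3.373 × 10⁻³, so Δρ ≈ 3.461 kg m⁻³.
N² = (g/ρ₀)·Δρ/Δz = g·(Δρ/ρ₀)/Δz = 9.81 × 3.373 × 10⁻³ / 84 = 3.9392 × 10⁻⁴ s⁻² ≈ 3.94 × 10⁻⁴ s⁻².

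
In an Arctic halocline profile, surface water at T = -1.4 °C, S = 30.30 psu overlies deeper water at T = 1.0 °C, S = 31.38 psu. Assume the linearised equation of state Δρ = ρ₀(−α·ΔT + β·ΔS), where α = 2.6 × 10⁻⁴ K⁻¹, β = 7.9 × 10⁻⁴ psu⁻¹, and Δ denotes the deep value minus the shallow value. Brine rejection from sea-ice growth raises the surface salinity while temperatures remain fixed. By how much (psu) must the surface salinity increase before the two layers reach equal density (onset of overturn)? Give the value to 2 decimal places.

Neutral buoyancy requires −α(T_deep − T_surf) + β(S_deep − S_surf′) = 0.
S_surf′ = S_deep − (α/β)·ΔT = 31.38 − (2.6 × 10⁻⁴/7.9 × 10⁻⁴)·(+2.4) = 30.5901 psu.
Increase required: 30.5901 − 30.30 = 0.2901 psu.

0.29 psu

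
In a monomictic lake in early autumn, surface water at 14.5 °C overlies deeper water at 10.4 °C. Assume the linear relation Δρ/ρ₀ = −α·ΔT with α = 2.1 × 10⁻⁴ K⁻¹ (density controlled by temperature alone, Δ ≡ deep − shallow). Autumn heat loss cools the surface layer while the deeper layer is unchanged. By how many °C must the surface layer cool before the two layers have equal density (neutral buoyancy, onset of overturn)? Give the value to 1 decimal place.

With temperature the only control, equal density requires T_surf′ = T_deep.
T_surf′ = 10.4 °C.
Cooling required: 14.5 − 10.4 = 4.1 °C.

4.1 °C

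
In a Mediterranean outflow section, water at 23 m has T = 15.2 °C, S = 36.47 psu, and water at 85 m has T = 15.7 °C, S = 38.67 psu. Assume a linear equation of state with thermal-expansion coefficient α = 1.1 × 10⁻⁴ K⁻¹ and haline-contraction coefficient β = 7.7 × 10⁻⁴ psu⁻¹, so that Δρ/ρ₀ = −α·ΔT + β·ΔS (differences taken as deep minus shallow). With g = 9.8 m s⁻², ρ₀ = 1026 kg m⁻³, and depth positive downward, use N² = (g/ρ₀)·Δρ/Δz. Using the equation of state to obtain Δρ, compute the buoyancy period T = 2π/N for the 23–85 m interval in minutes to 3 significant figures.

6.51 min

ΔT = +0.5 K, ΔS = +2.20 psu (deep − shallow).
Δρ/ρ₀ = −αΔT + βΔS = -5.50 × 10⁻⁵ + 1.694 × 10⁻³ = 1.639 × 10⁻³, so Δρ ≈ 1.682 kg m⁻³.
N² = (g/ρ₀)·Δρ/Δz = g·(Δρ/ρ₀)/Δz = 9.8 × 1.639 × 10⁻³ / 62 = 2.5907 × 10⁻⁴ s⁻².
N = √(2.5907 × 10⁻⁴) = 0.016096 rad s⁻¹ → T = 2π/N = 390.36 s = 6.5060 min ≈ 6.51 min.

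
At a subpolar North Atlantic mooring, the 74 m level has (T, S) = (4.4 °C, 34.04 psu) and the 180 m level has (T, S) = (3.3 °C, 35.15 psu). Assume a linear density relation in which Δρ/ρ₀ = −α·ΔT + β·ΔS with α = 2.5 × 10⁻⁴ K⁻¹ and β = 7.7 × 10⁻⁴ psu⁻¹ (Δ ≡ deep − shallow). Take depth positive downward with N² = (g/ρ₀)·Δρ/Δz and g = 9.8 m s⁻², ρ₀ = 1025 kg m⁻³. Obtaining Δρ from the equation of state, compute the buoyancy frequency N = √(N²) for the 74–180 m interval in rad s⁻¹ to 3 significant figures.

ΔT = -1.1 K, ΔS = +1.11 psu (deep − shallow).
Δρ/ρ₀ = −αΔT + βΔS = 2.75 × 10⁻⁴ + 8.547 × 10⁻⁴ = 1.1297 × 10⁻³, so Δρ ≈ 1.158 kg m⁻³.
N² = (g/ρ₀)·Δρ/Δz = g·(Δρ/ρ₀)/Δz = 9.8 × 1.1297 × 10⁻³ / 106 = 1.0444 × 10⁻⁴ s⁻².
N = √(1.0444 × 10⁻⁴) = 0.010220 rad s⁻¹ ≈ 0.0102 rad s⁻¹.

0.0102 rad s⁻¹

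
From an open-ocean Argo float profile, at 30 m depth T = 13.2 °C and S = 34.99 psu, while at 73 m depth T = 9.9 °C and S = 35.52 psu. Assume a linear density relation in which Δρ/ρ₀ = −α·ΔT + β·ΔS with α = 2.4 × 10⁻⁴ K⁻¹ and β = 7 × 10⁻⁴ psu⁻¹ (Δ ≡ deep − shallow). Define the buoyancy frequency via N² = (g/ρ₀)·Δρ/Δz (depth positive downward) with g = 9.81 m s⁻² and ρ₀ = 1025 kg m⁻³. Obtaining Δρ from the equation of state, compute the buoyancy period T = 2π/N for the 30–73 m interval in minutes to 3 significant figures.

ΔT = -3.3 K, ΔS = +0.53 psu (deep − shallow).
Δρ/ρ₀ = −αΔT + βΔS = 7.92 × 10⁻⁴ + 3.71 × 10⁻⁴ = 1.163 × 10⁻³, so Δρ ≈ 1.192 kg m⁻³.
N² = (g/ρ₀)·Δρ/Δz = g·(Δρ/ρ₀)/Δz = 9.81 × 1.163 × 10⁻³ / 43 = 2.6533 × 10⁻⁴ s⁻².
N = √(2.6533 × 10⁻⁴) = 0.016289 rad s⁻¹ → T = 2π/N = 385.73 s = 6.4288 min ≈ 6.43 min.

6.43 min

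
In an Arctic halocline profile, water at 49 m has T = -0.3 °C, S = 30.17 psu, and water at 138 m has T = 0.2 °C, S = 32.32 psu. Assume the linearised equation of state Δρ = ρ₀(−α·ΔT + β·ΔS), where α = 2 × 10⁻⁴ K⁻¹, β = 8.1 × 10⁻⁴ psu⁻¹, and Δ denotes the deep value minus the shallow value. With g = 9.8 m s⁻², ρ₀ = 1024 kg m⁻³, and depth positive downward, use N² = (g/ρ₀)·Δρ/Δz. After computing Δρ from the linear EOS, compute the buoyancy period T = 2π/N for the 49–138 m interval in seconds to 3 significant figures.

467 s

ΔT = +0.5 K, ΔS = +2.15 psu (deep − shallow).
Δρ/ρ₀ = −αΔT + βΔS = -1.00 × 10⁻⁴ + 1.7415 × 10⁻³ = 1.6415 × 10⁻³, so Δρ ≈ 1.681 kg m⁻³.
N² = (g/ρ₀)·Δρ/Δz = g·(Δρ/ρ₀)/Δz = 9.8 × 1.6415 × 10⁻³ / 89 = 1.8075 × 10⁻⁴ s⁻².
N = √(1.8075 × 10⁻⁴) = 0.013444 rad s⁻¹ → T = 2π/N = 467.36 s ≈ 467 s.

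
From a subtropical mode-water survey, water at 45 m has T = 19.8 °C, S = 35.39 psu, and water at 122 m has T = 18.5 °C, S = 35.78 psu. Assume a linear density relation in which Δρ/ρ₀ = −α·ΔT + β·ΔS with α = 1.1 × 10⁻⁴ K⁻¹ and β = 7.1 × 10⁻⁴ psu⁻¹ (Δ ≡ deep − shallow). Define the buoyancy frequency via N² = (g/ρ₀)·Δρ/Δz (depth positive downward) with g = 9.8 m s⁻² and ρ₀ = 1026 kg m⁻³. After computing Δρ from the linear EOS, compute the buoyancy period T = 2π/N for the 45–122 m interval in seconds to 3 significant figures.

ΔT = -1.3 K, ΔS = +0.39 psu (deep − shallow).
Δρ/ρ₀ = −αΔT + βΔS = 1.43 × 10⁻⁴ + 2.769 × 10⁻⁴ = 4.199 × 10⁻⁴, so Δρ ≈ 0.4308 kg m⁻³.
N² = (g/ρ₀)·Δρ/Δz = g·(Δρ/ρ₀)/Δz = 9.8 × 4.199 × 10⁻⁴ / 77 = 5.3442 × 10⁻⁵ s⁻².
N = √(5.3442 × 10⁻⁵) = 7.3104 × 10⁻³ rad s⁻¹ → T = 2π/N = 859.49 s ≈ 859 s.

859 s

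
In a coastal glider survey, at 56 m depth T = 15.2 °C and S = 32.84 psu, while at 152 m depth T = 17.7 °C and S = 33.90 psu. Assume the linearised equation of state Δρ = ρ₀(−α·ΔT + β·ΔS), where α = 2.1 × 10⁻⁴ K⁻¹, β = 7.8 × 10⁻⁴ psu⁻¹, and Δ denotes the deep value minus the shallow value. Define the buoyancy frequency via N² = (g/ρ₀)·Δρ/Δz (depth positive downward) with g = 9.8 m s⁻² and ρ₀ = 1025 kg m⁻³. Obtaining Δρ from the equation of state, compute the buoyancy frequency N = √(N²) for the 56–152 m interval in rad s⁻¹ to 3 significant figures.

ΔT = +2.5 K, ΔS = +1.06 psu (deep − shallow).
Δρ/ρ₀ = −αΔT + βΔS = -5.25 × 10⁻⁴ + 8.268 × 10⁻⁴ = 3.018 × 10⁻⁴, so Δρ ≈ 0.3093 kg m⁻³.
N² = (g/ρ₀)·Δρ/Δz = g·(Δρ/ρ₀)/Δz = 9.8 × 3.018 × 10⁻⁴ / 96 = 3.0809 × 10⁻⁵ s⁻².
N = √(3.0809 × 10⁻⁵) = 5.5506 × 10⁻³ rad s⁻¹ ≈ 5.55 × 10⁻³ rad s⁻¹.

5.55 × 10⁻³ rad s⁻¹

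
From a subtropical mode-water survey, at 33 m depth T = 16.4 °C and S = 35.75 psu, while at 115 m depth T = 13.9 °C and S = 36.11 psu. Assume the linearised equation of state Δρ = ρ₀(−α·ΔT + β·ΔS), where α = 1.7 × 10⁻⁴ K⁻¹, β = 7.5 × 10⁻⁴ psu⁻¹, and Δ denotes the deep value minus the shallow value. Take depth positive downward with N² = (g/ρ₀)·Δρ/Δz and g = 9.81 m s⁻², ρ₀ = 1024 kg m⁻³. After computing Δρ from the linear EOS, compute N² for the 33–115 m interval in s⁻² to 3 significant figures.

ΔT = -2.5 K, ΔS = +0.36 psu (deep − shallow).
Δρ/ρ₀ = −αΔT + βΔS = 4.25 × 10⁻⁴ + 2.70 × 10⁻⁴ = 6.95 × 10⁻⁴, so Δρ ≈ 0.7117 kg m⁻³.
N² = (g/ρ₀)·Δρ/Δz = g·(Δρ/ρ₀)/Δz = 9.81 × 6.95 × 10⁻⁴ / 82 = 8.3146 × 10⁻⁵ s⁻² ≈ 8.31 × 10⁻⁵ s⁻².

8.31 × 10⁻⁵ s⁻²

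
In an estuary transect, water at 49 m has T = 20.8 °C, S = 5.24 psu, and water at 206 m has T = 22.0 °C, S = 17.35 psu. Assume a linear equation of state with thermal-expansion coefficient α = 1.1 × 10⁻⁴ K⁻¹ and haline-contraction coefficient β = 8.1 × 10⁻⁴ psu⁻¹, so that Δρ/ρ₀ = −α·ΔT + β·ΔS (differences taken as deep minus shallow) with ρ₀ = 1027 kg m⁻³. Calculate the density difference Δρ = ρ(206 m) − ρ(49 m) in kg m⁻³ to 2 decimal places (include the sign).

ΔT = +1.2 K, ΔS = +12.11 psu (deep − shallow).
Δρ/ρ₀ = −(1.1 × 10⁻⁴)(+1.2) + (8.1 × 10⁻⁴)(+12.11) = 9.6771 × 10⁻³.
Δρ = 1027 × (9.6771 × 10⁻³) = +9.94 kg m⁻³.
Positive Δρ: denser below, stable.

+9.94 kg m⁻³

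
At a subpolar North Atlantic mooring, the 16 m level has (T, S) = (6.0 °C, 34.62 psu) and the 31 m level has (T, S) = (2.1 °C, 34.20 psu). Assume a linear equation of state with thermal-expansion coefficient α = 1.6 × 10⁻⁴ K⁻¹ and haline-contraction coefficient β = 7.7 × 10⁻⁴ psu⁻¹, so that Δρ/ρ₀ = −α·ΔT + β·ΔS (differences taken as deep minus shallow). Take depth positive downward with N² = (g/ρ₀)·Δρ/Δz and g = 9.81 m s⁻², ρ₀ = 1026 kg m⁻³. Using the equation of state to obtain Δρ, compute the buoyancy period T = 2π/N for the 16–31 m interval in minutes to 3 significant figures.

ΔT = -3.9 K, ΔS = -0.42 psu (deep − shallow).
Δρ/ρ₀ = −αΔT + βΔS = 6.24 × 10⁻⁴ − 3.234 × 10⁻⁴ = 3.006 × 10⁻⁴, so Δρ ≈ 0.3084 kg m⁻³.
N² = (g/ρ₀)·Δρ/Δz = g·(Δρ/ρ₀)/Δz = 9.81 × 3.006 × 10⁻⁴ / 15 = 1.9659 × 10⁻⁴ s⁻².
N = √(1.9659 × 10⁻⁴) = 0.014021 rad s⁻¹ → T = 2π/N = 448.13 s = 7.4688 min ≈ 7.47 min.

7.47 min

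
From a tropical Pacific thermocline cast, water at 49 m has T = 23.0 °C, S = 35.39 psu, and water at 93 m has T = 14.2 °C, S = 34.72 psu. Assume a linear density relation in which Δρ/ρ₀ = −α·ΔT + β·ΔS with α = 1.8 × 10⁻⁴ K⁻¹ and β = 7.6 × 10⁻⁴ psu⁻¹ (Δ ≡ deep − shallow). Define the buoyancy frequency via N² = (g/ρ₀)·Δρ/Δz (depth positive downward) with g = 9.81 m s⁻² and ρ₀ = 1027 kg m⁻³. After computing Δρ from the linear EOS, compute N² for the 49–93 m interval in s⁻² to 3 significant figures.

2.40 × 10⁻⁴ s⁻²

ΔT = -8.8 K, ΔS = -0.67 psu (deep − shallow).
Δρ/ρ₀ = −αΔT + βΔS = 1.584 × 10⁻³ − 5.092 × 10⁻⁴ = 1.0748 × 10⁻³, so Δρ ≈ 1.104 kg m⁻³.
N² = (g/ρ₀)·Δρ/Δz = g·(Δρ/ρ₀)/Δz = 9.81 × 1.0748 × 10⁻³ / 44 = 2.3963 × 10⁻⁴ s⁻² ≈ 2.40 × 10⁻⁴ s⁻².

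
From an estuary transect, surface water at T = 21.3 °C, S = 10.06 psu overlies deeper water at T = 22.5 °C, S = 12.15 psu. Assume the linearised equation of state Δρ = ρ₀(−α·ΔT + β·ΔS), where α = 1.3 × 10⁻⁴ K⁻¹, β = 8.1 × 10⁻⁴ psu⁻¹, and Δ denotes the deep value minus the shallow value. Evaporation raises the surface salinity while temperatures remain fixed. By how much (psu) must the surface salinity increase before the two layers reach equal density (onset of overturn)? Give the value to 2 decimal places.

Neutral buoyancy requires −α(T_deep − T_surf) + β(S_deep − S_surf′) = 0.
S_surf′ = S_deep − (α/β)·ΔT = 12.15 − (1.3 × 10⁻⁴/8.1 × 10⁻⁴)·(+1.2) = 11.9574 psu.
Increase required: 11.9574 − 10.06 = 1.8974 psu.

1.90 psu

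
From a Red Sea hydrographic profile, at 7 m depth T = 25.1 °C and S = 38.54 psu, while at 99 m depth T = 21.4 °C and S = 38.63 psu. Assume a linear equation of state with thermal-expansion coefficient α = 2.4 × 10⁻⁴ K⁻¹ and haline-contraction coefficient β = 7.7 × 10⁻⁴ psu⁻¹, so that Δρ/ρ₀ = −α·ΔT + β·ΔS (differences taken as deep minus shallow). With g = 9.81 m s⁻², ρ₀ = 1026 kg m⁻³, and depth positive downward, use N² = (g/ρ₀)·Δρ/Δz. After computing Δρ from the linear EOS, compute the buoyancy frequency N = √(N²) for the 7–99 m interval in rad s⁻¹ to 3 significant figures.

0.0101 rad s⁻¹

ΔT = -3.7 K, ΔS = +0.09 psu (deep − shallow).
Δρ/ρ₀ = −αΔT + βΔS = 8.88 × 10⁻⁴ + 6.93 × 10⁻⁵ = 9.573 × 10⁻⁴, so Δρ ≈ 0.9822 kg m⁻³.
N² = (g/ρ₀)·Δρ/Δz = g·(Δρ/ρ₀)/Δz = 9.81 × 9.573 × 10⁻⁴ / 92 = 1.0208 × 10⁻⁴ s⁻².
N = √(1.0208 × 10⁻⁴) = 0.010103 rad s⁻¹ ≈ 0.0101 rad s⁻¹.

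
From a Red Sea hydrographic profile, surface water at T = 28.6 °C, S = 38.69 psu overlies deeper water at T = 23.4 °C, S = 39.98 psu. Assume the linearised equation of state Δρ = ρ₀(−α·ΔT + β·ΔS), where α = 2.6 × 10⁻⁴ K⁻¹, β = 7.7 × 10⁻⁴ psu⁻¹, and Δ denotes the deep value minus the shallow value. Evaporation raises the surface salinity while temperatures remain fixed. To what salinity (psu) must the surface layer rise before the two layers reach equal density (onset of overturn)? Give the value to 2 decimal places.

41.74 psu

Neutral buoyancy requires −α(T_deep − T_surf) + β(S_deep − S_surf′) = 0.
S_surf′ = S_deep − (α/β)·ΔT = 39.98 − (2.6 × 10⁻⁴/7.7 × 10⁻⁴)·(-5.2) = 41.7358 psu.
Increase required: 41.7358 − 38.69 = 3.0458 psu.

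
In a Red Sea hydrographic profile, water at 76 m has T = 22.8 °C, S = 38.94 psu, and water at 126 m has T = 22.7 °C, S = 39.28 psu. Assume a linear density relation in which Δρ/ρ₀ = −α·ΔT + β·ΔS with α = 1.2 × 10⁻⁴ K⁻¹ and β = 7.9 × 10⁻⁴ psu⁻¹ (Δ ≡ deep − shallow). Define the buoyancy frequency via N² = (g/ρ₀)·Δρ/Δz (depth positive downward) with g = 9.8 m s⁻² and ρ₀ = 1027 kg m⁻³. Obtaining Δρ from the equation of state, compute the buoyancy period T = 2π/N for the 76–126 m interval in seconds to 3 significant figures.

ΔT = -0.1 K, ΔS = +0.34 psu (deep − shallow).
Δρ/ρ₀ = −αΔT + βΔS = 1.20 × 10⁻⁵ + 2.686 × 10⁻⁴ = 2.806 × 10⁻⁴, so Δρ ≈ 0.2882 kg m⁻³.
N² = (g/ρ₀)·Δρ/Δz = g·(Δρ/ρ₀)/Δz = 9.8 × 2.806 × 10⁻⁴ / 50 = 5.4998 × 10⁻⁵ s⁻².
N = √(5.4998 × 10⁻⁵) = 7.4161 × 10⁻³ rad s⁻¹ → T = 2π/N = 847.24 s ≈ 847 s.

847 s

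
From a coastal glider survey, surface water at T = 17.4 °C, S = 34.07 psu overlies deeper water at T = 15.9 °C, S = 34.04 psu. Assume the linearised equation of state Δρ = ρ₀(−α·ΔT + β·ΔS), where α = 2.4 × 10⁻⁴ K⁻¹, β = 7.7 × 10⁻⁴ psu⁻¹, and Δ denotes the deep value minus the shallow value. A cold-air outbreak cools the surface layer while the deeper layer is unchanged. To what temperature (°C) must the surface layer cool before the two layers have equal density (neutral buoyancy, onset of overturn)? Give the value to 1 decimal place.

Neutral buoyancy requires Δρ = 0, i.e. −α(T_deep − T_surf′) + β(S_deep − S_surf) = 0.
T_surf′ = T_deep − (β/α)·ΔS = 15.9 − (7.7 × 10⁻⁴/2.4 × 10⁻⁴)·(-0.03) = 15.996 °C.
Cooling required: 17.4 − (15.996) = 1.404 °C.

16.0 °C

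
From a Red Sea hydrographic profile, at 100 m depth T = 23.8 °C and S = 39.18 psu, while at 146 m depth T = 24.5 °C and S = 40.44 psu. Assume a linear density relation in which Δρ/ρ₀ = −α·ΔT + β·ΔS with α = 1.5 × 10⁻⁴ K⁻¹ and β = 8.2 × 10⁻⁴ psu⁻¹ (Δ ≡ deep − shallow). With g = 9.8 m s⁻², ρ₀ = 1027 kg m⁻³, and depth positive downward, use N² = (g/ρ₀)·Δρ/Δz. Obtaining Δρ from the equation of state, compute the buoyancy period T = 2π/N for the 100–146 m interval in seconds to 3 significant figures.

ΔT = +0.7 K, ΔS = +1.26 psu (deep − shallow).
Δρ/ρ₀ = −αΔT + βΔS = -1.05 × 10⁻⁴ + 1.0332 × 10⁻³ = 9.282 × 10⁻⁴, so Δρ ≈ 0.9533 kg m⁻³.
N² = (g/ρ₀)·Δρ/Δz = g·(Δρ/ρ₀)/Δz = 9.8 × 9.282 × 10⁻⁴ / 46 = 1.9775 × 10⁻⁴ s⁻².
N = √(1.9775 × 10⁻⁴) = 0.014062 rad s⁻¹ → T = 2π/N = 446.82 s ≈ 447 s.

447 s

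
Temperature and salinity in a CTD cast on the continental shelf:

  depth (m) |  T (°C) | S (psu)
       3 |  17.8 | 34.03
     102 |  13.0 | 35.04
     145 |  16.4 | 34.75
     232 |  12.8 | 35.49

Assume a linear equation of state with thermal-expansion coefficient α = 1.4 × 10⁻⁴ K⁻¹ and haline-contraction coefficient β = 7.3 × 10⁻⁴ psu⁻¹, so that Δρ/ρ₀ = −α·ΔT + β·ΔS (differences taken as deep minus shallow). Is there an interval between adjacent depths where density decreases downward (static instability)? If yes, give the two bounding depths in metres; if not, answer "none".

102–145 m

Evaluate Δρ/ρ₀ = −αΔT + βΔS across each adjacent pair:
  3–102 m: −αΔT+βΔS = −(1.4 × 10⁻⁴)(-4.8)+(7.3 × 10⁻⁴)(+1.01) = 1.4 × 10⁻³ → stable
  102–145 m: −αΔT+βΔS = −(1.4 × 10⁻⁴)(+3.4)+(7.3 × 10⁻⁴)(-0.29) = -6.9 × 10⁻⁴ → UNSTABLE
  145–232 m: −αΔT+βΔS = −(1.4 × 10⁻⁴)(-3.6)+(7.3 × 10⁻⁴)(+0.74) = 1.0 × 10⁻³ → stable
The 102–145 m interval has Δρ < 0: lighter water underlies denser water.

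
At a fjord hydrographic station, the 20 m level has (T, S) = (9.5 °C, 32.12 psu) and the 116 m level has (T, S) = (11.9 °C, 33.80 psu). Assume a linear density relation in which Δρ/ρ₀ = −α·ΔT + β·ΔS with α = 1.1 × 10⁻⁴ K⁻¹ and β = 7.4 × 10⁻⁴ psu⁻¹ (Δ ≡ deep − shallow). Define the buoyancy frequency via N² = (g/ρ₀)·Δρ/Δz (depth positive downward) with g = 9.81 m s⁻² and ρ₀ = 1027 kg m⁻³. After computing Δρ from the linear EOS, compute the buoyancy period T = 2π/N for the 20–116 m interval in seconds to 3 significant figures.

ΔT = +2.4 K, ΔS = +1.68 psu (deep − shallow).
Δρ/ρ₀ = −αΔT + βΔS = -2.64 × 10⁻⁴ + 1.2432 × 10⁻³ = 9.792 × 10⁻⁴, so Δρ ≈ 1.006 kg m⁻³.
N² = (g/ρ₀)·Δρ/Δz = g·(Δρ/ρ₀)/Δz = 9.81 × 9.792 × 10⁻⁴ / 96 = 1.0006 × 10⁻⁴ s⁻².
N = √(1.0006 × 10⁻⁴) = 0.010003 rad s⁻¹ → T = 2π/N = 628.13 s ≈ 628 s.

628 s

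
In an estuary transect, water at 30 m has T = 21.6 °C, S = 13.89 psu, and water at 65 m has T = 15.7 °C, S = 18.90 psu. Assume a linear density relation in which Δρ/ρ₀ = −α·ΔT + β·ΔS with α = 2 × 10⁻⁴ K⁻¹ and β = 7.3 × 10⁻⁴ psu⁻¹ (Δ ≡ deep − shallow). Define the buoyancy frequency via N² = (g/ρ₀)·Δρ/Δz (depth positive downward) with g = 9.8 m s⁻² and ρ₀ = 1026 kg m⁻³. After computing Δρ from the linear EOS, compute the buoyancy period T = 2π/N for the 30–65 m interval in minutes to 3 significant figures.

ΔT = -5.9 K, ΔS = +5.01 psu (deep − shallow).
Δρ/ρ₀ = −αΔT + βΔS = 1.18 × 10⁻³ + 3.6573 × 10⁻³ = 4.8373 × 10⁻³, so Δρ ≈ 4.963 kg m⁻³.
N² = (g/ρ₀)·Δρ/Δz = g·(Δρ/ρ₀)/Δz = 9.8 × 4.8373 × 10⁻³ / 35 = 1.3544 × 10⁻³ s⁻².
N = √(1.3544 × 10⁻³) = 0.036802 rad s⁻¹ → T = 2π/N = 170.73 s = 2.8455 min ≈ 2.85 min.

2.85 min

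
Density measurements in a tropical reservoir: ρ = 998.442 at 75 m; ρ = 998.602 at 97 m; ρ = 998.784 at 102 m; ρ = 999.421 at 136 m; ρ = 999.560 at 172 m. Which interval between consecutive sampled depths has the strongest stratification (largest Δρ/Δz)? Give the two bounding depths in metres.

Compute the density gradient over each adjacent pair:
  75–97 m: Δρ/Δz = 0.160/22 = 7.3 × 10⁻³ kg m⁻⁴
  97–102 m: Δρ/Δz = 0.182/5 = 0.036 kg m⁻⁴
  102–136 m: Δρ/Δz = 0.637/34 = 0.019 kg m⁻⁴
  136–172 m: Δρ/Δz = 0.139/36 = 3.9 × 10⁻³ kg m⁻⁴
The largest gradient is in the 97–102 m interval — the pycnocline.

97–102 m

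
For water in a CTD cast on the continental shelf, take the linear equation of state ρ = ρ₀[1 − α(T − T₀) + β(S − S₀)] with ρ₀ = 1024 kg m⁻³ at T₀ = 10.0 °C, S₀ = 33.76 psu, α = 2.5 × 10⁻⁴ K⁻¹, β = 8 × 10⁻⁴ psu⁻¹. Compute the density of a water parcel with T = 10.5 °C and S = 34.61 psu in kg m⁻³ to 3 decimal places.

1024.568 kg m⁻³

T − T₀ = +0.5 K, S − S₀ = +0.85 psu.
Bracket = 1 − α·(+0.5) + β·(+0.85) = 1 + (5.55 × 10⁻⁴) = 1.0005550.
ρ = 1024 × 1.0005550 = 1024.568 kg m⁻³.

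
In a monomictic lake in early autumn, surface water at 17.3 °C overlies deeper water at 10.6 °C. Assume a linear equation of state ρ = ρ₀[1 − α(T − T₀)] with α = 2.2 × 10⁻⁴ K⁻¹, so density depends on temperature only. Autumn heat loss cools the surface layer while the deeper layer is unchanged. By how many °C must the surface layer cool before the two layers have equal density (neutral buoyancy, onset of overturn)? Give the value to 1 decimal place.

6.7 °C

With temperature the only control, equal density requires T_surf′ = T_deep.
T_surf′ = 10.6 °C.
Cooling required: 17.3 − 10.6 = 6.7 °C.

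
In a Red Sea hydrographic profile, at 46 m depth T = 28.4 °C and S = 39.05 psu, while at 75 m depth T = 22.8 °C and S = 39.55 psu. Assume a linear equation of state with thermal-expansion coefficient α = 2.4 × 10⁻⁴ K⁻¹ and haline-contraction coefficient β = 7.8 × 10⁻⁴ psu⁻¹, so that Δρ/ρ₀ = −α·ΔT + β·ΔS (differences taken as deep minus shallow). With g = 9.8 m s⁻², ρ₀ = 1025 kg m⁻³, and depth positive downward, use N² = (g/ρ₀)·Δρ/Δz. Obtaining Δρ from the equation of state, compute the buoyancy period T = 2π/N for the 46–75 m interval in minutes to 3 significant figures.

ΔT = -5.6 K, ΔS = +0.50 psu (deep − shallow).
Δρ/ρ₀ = −αΔT + βΔS = 1.344 × 10⁻³ + 3.90 × 10⁻⁴ = 1.734 × 10⁻³, so Δρ ≈ 1.777 kg m⁻³.
N² = (g/ρ₀)·Δρ/Δz = g·(Δρ/ρ₀)/Δz = 9.8 × 1.734 × 10⁻³ / 29 = 5.8597 × 10⁻⁴ s⁻².
N = √(5.8597 × 10⁻⁴) = 0.024207 rad s⁻¹ → T = 2π/N = 259.56 s = 4.3260 min ≈ 4.33 min.

4.33 min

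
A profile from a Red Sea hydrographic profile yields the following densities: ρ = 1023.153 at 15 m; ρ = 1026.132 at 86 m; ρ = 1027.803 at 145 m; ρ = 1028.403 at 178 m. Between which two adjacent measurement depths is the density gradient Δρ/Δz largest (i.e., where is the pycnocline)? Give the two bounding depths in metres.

Compute the density gradient over each adjacent pair:
  15–86 m: Δρ/Δz = 2.979/71 = 0.042 kg m⁻⁴
  86–145 m: Δρ/Δz = 1.671/59 = 0.028 kg m⁻⁴
  145–178 m: Δρ/Δz = 0.600/33 = 0.018 kg m⁻⁴
The largest gradient is in the 15–86 m interval — the pycnocline.

15–86 m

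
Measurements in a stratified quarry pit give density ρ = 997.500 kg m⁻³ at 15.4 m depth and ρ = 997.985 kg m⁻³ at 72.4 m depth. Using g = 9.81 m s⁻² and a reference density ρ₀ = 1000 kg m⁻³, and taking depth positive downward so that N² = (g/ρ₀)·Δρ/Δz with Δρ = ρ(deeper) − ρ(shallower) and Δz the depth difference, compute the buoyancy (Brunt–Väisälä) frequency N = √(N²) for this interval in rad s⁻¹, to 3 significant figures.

9.14 × 10⁻³ rad s⁻¹

Δρ = 997.985 − 997.500 = 0.485 kg m⁻³ over Δz = 72.4 − 15.4 = 57 m.
N² = (9.81/1000) × (0.485/57) = 8.3471 × 10⁻⁵ s⁻².
N = √(8.3471 × 10⁻⁵) = 9.1362 × 10⁻³ rad s⁻¹ ≈ 9.14 × 10⁻³ rad s⁻¹.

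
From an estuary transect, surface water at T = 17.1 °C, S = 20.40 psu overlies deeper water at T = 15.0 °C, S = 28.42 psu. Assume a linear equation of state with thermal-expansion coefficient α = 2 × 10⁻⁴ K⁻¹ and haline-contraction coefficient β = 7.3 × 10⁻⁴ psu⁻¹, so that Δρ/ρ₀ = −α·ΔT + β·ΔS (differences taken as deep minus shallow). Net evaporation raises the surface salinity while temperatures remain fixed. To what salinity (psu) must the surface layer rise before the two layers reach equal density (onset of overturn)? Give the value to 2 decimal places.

29.00 psu

Neutral buoyancy requires −α(T_deep − T_surf) + β(S_deep − S_surf′) = 0.
S_surf′ = S_deep − (α/β)·ΔT = 28.42 − (2 × 10⁻⁴/7.3 × 10⁻⁴)·(-2.1) = 28.9953 psu.
Increase required: 28.9953 − 20.40 = 8.5953 psu.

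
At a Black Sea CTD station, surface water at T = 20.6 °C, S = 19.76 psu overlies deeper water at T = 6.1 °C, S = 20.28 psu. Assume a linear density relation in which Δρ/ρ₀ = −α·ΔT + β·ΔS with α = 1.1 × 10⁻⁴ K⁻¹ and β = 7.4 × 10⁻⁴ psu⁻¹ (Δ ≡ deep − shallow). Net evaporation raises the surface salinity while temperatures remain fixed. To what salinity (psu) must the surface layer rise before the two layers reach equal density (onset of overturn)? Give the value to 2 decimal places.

22.44 psu

Neutral buoyancy requires −α(T_deep − T_surf) + β(S_deep − S_surf′) = 0.
S_surf′ = S_deep − (α/β)·ΔT = 20.28 − (1.1 × 10⁻⁴/7.4 × 10⁻⁴)·(-14.5) = 22.4354 psu.
Increase required: 22.4354 − 19.76 = 2.6754 psu.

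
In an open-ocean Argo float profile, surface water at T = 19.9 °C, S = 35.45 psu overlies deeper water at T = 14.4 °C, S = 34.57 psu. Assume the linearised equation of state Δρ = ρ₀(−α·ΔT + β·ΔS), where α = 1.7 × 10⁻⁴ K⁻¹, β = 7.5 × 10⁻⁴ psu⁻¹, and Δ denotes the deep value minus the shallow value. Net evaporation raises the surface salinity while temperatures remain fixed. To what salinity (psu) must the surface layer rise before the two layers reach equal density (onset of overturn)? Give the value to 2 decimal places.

Neutral buoyancy requires −α(T_deep − T_surf) + β(S_deep − S_surf′) = 0.
S_surf′ = S_deep − (α/β)·ΔT = 34.57 − (1.7 × 10⁻⁴/7.5 × 10⁻⁴)·(-5.5) = 35.8167 psu.
Increase required: 35.8167 − 35.45 = 0.3667 psu.

35.82 psu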